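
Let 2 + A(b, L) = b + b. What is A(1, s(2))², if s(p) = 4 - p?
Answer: 0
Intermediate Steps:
A(b, L) = -2 + 2*b (A(b, L) = -2 + (b + b) = -2 + 2*b)
A(1, s(2))² = (-2 + 2*1)² = (-2 + 2)² = 0² = 0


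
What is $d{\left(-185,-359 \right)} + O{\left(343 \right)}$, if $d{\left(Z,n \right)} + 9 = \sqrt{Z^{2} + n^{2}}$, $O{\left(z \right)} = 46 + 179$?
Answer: $216 + \sqrt{163106} \approx 619.86$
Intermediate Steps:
$O{\left(z \right)} = 225$
$d{\left(Z,n \right)} = -9 + \sqrt{Z^{2} + n^{2}}$
$d{\left(-185,-359 \right)} + O{\left(343 \right)} = \left(-9 + \sqrt{\left(-185\right)^{2} + \left(-359\right)^{2}}\right) + 225 = \left(-9 + \sqrt{34225 + 128881}\right) + 225 = \left(-9 + \sqrt{163106}\right) + 225 = 216 + \sqrt{163106}$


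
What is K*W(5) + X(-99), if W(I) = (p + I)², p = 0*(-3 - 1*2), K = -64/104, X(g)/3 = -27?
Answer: -1253/13 ≈ -96.385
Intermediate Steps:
X(g) = -81 (X(g) = 3*(-27) = -81)
K = -8/13 (K = -64*1/104 = -8/13 ≈ -0.61539)
p = 0 (p = 0*(-3 - 2) = 0*(-5) = 0)
W(I) = I² (W(I) = (0 + I)² = I²)
K*W(5) + X(-99) = -8/13*5² - 81 = -8/13*25 - 81 = -200/13 - 81 = -1253/13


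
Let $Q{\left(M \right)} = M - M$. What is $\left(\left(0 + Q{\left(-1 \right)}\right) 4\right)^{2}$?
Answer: $0$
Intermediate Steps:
$Q{\left(M \right)} = 0$
$\left(\left(0 + Q{\left(-1 \right)}\right) 4\right)^{2} = \left(\left(0 + 0\right) 4\right)^{2} = \left(0 \cdot 4\right)^{2} = 0^{2} = 0$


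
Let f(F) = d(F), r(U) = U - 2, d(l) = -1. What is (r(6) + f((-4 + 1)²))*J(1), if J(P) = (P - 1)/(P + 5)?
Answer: 0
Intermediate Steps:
r(U) = -2 + U
f(F) = -1
J(P) = (-1 + P)/(5 + P)
(r(6) + f((-4 + 1)²))*J(1) = ((-2 + 6) - 1)*((-1 + 1)/(5 + 1)) = (4 - 1)*(0/6) = 3*((⅙)*0) = 3*0 = 0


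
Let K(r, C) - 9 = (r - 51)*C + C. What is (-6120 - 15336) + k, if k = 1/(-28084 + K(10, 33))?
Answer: -630699121/29395 ≈ -21456.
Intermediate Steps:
K(r, C) = 9 + C + C*(-51 + r) (K(r, C) = 9 + ((r - 51)*C + C) = 9 + ((-51 + r)*C + C) = 9 + (C*(-51 + r) + C) = 9 + (C + C*(-51 + r)) = 9 + C + C*(-51 + r))
k = -1/29395 (k = 1/(-28084 + (9 - 50*33 + 33*10)) = 1/(-28084 + (9 - 1650 + 330)) = 1/(-28084 - 1311) = 1/(-29395) = -1/29395 ≈ -3.4019e-5)
(-6120 - 15336) + k = (-6120 - 15336) - 1/29395 = -21456 - 1/29395 = -630699121/29395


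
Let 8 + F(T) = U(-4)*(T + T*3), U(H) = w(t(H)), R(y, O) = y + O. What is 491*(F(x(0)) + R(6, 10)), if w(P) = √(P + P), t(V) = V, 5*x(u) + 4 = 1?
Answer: 3928 - 11784*I*√2/5 ≈ 3928.0 - 3333.0*I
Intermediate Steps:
x(u) = -⅗ (x(u) = -⅘ + (⅕)*1 = -⅘ + ⅕ = -⅗)
R(y, O) = O + y
w(P) = √2*√P (w(P) = √(2*P) = √2*√P)
U(H) = √2*√H
F(T) = -8 + 8*I*T*√2 (F(T) = -8 + (√2*√(-4))*(T + T*3) = -8 + (√2*(2*I))*(T + 3*T) = -8 + (2*I*√2)*(4*T) = -8 + 8*I*T*√2)
491*(F(x(0)) + R(6, 10)) = 491*((-8 + 8*I*(-⅗)*√2) + (10 + 6)) = 491*((-8 - 24*I*√2/5) + 16) = 491*(8 - 24*I*√2/5) = 3928 - 11784*I*√2/5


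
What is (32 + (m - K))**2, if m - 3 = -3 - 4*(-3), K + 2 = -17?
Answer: 3969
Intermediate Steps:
K = -19 (K = -2 - 17 = -19)
m = 12 (m = 3 + (-3 - 4*(-3)) = 3 + (-3 + 12) = 3 + 9 = 12)
(32 + (m - K))**2 = (32 + (12 - 1*(-19)))**2 = (32 + (12 + 19))**2 = (32 + 31)**2 = 63**2 = 3969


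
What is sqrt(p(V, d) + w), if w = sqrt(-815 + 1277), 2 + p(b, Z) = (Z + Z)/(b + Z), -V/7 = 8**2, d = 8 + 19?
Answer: sqrt(-377216 + 177241*sqrt(462))/421 ≈ 4.4007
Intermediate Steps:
d = 27
V = -448 (V = -7*8**2 = -7*64 = -448)
p(b, Z) = -2 + 2*Z/(Z + b) (p(b, Z) = -2 + (Z + Z)/(b + Z) = -2 + (2*Z)/(Z + b) = -2 + 2*Z/(Z + b))
w = sqrt(462) ≈ 21.494
sqrt(p(V, d) + w) = sqrt(-2*(-448)/(27 - 448) + sqrt(462)) = sqrt(-2*(-448)/(-421) + sqrt(462)) = sqrt(-2*(-448)*(-1/421) + sqrt(462)) = sqrt(-896/421 + sqrt(462))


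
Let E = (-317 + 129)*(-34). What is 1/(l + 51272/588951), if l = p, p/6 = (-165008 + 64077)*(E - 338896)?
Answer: 588951/118591036337067416 ≈ 4.9662e-12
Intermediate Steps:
E = 6392 (E = -188*(-34) = 6392)
p = 201359767344 (p = 6*((-165008 + 64077)*(6392 - 338896)) = 6*(-100931*(-332504)) = 6*33559961224 = 201359767344)
l = 201359767344
1/(l + 51272/588951) = 1/(201359767344 + 51272/588951) = 1/(118591036337067416/588951) = 588951/118591036337067416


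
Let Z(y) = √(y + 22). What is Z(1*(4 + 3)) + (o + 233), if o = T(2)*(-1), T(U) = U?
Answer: 231 + √29 ≈ 236.39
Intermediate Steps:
o = -2 (o = 2*(-1) = -2)
Z(y) = √(22 + y)
Z(1*(4 + 3)) + (o + 233) = √(22 + 1*(4 + 3)) + (-2 + 233) = √(22 + 1*7) + 231 = √(22 + 7) + 231 = √29 + 231 = 231 + √29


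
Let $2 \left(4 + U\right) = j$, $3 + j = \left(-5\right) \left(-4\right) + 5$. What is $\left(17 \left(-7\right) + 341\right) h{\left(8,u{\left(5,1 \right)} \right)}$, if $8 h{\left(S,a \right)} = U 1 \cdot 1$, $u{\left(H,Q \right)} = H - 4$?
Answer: $\frac{777}{4} \approx 194.25$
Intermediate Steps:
$j = 22$ ($j = -3 + \left(\left(-5\right) \left(-4\right) + 5\right) = -3 + \left(20 + 5\right) = -3 + 25 = 22$)
$U = 7$ ($U = -4 + \frac{1}{2} \cdot 22 = -4 + 11 = 7$)
$u{\left(H,Q \right)} = -4 + H$
$h{\left(S,a \right)} = \frac{7}{8}$ ($h{\left(S,a \right)} = \frac{7 \cdot 1 \cdot 1}{8} = \frac{7 \cdot 1}{8} = \frac{1}{8} \cdot 7 = \frac{7}{8}$)
$\left(17 \left(-7\right) + 341\right) h{\left(8,u{\left(5,1 \right)} \right)} = \left(17 \left(-7\right) + 341\right) \frac{7}{8} = \left(-119 + 341\right) \frac{7}{8} = 222 \cdot \frac{7}{8} = \frac{777}{4}$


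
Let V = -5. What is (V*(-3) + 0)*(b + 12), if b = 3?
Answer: 225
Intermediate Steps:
(V*(-3) + 0)*(b + 12) = (-5*(-3) + 0)*(3 + 12) = (15 + 0)*15 = 15*15 = 225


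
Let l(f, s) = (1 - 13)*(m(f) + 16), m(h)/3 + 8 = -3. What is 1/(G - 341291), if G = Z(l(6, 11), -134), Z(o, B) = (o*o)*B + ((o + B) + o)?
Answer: -1/5917561 ≈ -1.6899e-7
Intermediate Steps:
m(h) = -33 (m(h) = -24 + 3*(-3) = -24 - 9 = -33)
l(f, s) = 204 (l(f, s) = (1 - 13)*(-33 + 16) = -12*(-17) = 204)
Z(o, B) = B + 2*o + B*o² (Z(o, B) = o²*B + ((B + o) + o) = B*o² + (B + 2*o) = B + 2*o + B*o²)
G = -5576270 (G = -134 + 2*204 - 134*204² = -134 + 408 - 134*41616 = -134 + 408 - 5576544 = -5576270)
1/(G - 341291) = 1/(-5576270 - 341291) = 1/(-5917561) = -1/5917561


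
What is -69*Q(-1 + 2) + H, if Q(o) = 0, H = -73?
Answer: -73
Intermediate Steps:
-69*Q(-1 + 2) + H = -69*0 - 73 = 0 - 73 = -73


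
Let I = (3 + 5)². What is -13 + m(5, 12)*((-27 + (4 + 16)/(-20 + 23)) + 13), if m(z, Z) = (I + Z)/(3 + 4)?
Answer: -1945/21 ≈ -92.619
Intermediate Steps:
I = 64 (I = 8² = 64)
m(z, Z) = 64/7 + Z/7 (m(z, Z) = (64 + Z)/(3 + 4) = (64 + Z)/7 = (64 + Z)*(⅐) = 64/7 + Z/7)
-13 + m(5, 12)*((-27 + (4 + 16)/(-20 + 23)) + 13) = -13 + (64/7 + (⅐)*12)*((-27 + (4 + 16)/(-20 + 23)) + 13) = -13 + (64/7 + 12/7)*((-27 + 20/3) + 13) = -13 + 76*((-27 + 20*(⅓)) + 13)/7 = -13 + 76*((-27 + 20/3) + 13)/7 = -13 + 76*(-61/3 + 13)/7 = -13 + (76/7)*(-22/3) = -13 - 1672/21 = -1945/21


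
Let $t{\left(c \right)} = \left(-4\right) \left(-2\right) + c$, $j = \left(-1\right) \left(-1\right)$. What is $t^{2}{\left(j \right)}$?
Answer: $81$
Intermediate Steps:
$j = 1$
$t{\left(c \right)} = 8 + c$
$t^{2}{\left(j \right)} = \left(8 + 1\right)^{2} = 9^{2} = 81$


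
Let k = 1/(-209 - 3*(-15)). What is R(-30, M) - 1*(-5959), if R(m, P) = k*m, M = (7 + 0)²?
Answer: 488653/82 ≈ 5959.2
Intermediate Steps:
M = 49 (M = 7² = 49)
k = -1/164 (k = 1/(-209 + 45) = 1/(-164) = -1/164 ≈ -0.0060976)
R(m, P) = -m/164
R(-30, M) - 1*(-5959) = -1/164*(-30) - 1*(-5959) = 15/82 + 5959 = 488653/82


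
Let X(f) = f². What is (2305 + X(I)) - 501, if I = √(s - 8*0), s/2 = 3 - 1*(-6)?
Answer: 1822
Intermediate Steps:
s = 18 (s = 2*(3 - 1*(-6)) = 2*(3 + 6) = 2*9 = 18)
I = 3*√2 (I = √(18 - 8*0) = √(18 + 0) = √18 = 3*√2 ≈ 4.2426)
(2305 + X(I)) - 501 = (2305 + (3*√2)²) - 501 = (2305 + 18) - 501 = 2323 - 501 = 1822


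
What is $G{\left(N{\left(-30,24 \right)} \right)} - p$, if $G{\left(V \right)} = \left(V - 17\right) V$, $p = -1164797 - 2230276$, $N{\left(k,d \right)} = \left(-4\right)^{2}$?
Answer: $3395057$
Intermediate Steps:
$N{\left(k,d \right)} = 16$
$p = -3395073$ ($p = -1164797 - 2230276 = -3395073$)
$G{\left(V \right)} = V \left(-17 + V\right)$ ($G{\left(V \right)} = \left(-17 + V\right) V = V \left(-17 + V\right)$)
$G{\left(N{\left(-30,24 \right)} \right)} - p = 16 \left(-17 + 16\right) - -3395073 = 16 \left(-1\right) + 3395073 = -16 + 3395073 = 3395057$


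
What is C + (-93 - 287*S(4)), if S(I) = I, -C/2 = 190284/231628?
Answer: -71957729/57907 ≈ -1242.6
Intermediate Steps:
C = -95142/57907 (C = -380568/231628 = -2*47571/57907 = -95142/57907 ≈ -1.6430)
C + (-93 - 287*S(4)) = -95142/57907 + (-93 - 287*4) = -95142/57907 + (-93 - 1148) = -95142/57907 - 1241 = -71957729/57907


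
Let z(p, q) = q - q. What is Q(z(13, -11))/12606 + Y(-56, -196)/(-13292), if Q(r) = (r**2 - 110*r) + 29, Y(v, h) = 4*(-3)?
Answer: 134185/41889738 ≈ 0.0032033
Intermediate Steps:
z(p, q) = 0
Y(v, h) = -12
Q(r) = 29 + r**2 - 110*r
Q(z(13, -11))/12606 + Y(-56, -196)/(-13292) = (29 + 0**2 - 110*0)/12606 - 12/(-13292) = (29 + 0 + 0)*(1/12606) - 12*(-1/13292) = 29*(1/12606) + 3/3323 = 29/12606 + 3/3323 = 134185/41889738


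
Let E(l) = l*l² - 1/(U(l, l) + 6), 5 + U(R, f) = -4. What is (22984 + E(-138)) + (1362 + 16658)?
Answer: -7761203/3 ≈ -2.5871e+6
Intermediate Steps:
U(R, f) = -9 (U(R, f) = -5 - 4 = -9)
E(l) = ⅓ + l³ (E(l) = l*l² - 1/(-9 + 6) = l³ - 1/(-3) = l³ - ⅓*(-1) = l³ + ⅓ = ⅓ + l³)
(22984 + E(-138)) + (1362 + 16658) = (22984 + (⅓ + (-138)³)) + (1362 + 16658) = (22984 + (⅓ - 2628072)) + 18020 = (22984 - 7884215/3) + 18020 = -7815263/3 + 18020 = -7761203/3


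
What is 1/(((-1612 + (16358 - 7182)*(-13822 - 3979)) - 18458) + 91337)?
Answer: -1/163270709 ≈ -6.1248e-9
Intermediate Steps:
1/(((-1612 + (16358 - 7182)*(-13822 - 3979)) - 18458) + 91337) = 1/(((-1612 + 9176*(-17801)) - 18458) + 91337) = 1/(((-1612 - 163341976) - 18458) + 91337) = 1/((-163343588 - 18458) + 91337) = 1/(-163362046 + 91337) = 1/(-163270709) = -1/163270709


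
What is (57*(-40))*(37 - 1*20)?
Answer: -38760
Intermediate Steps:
(57*(-40))*(37 - 1*20) = -2280*(37 - 20) = -2280*17 = -38760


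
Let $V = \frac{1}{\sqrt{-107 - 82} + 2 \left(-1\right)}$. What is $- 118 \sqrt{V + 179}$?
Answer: $- \frac{118 \sqrt{6667185 - 579 i \sqrt{21}}}{193} \approx -1578.7 + 0.31413 i$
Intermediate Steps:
$V = \frac{1}{-2 + 3 i \sqrt{21}}$ ($V = \frac{1}{\sqrt{-189} - 2} = \frac{1}{3 i \sqrt{21} - 2} = \frac{1}{-2 + 3 i \sqrt{21}} \approx -0.010363 - 0.071232 i$)
$- 118 \sqrt{V + 179} = - 118 \sqrt{\left(- \frac{2}{193} - \frac{3 i \sqrt{21}}{193}\right) + 179} = - 118 \sqrt{\frac{34545}{193} - \frac{3 i \sqrt{21}}{193}}$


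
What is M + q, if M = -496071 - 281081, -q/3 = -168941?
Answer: -270329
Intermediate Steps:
q = 506823 (q = -3*(-168941) = 506823)
M = -777152
M + q = -777152 + 506823 = -270329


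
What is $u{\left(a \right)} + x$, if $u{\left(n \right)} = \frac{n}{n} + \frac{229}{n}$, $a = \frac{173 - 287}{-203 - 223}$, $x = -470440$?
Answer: $- \frac{8922082}{19} \approx -4.6958 \cdot 10^{5}$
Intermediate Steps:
$a = \frac{19}{71}$ ($a = - \frac{114}{-426} = \left(-114\right) \left(- \frac{1}{426}\right) = \frac{19}{71} \approx 0.26761$)
$u{\left(n \right)} = 1 + \frac{229}{n}$
$u{\left(a \right)} + x = \frac{229 + \frac{19}{71}}{\frac{19}{71}} - 470440 = \frac{71}{19} \cdot \frac{16278}{71} - 470440 = \frac{16278}{19} - 470440 = - \frac{8922082}{19}$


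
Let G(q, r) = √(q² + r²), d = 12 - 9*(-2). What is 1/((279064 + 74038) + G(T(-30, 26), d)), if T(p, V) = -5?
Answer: 353102/124681021479 - 5*√37/124681021479 ≈ 2.8318e-6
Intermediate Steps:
d = 30 (d = 12 + 18 = 30)
1/((279064 + 74038) + G(T(-30, 26), d)) = 1/((279064 + 74038) + √((-5)² + 30²)) = 1/(353102 + √(25 + 900)) = 1/(353102 + √925) = 1/(353102 + 5*√37)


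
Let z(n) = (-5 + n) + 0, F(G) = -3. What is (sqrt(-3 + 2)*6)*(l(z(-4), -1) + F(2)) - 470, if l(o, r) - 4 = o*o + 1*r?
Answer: -470 + 486*I ≈ -470.0 + 486.0*I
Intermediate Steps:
z(n) = -5 + n
l(o, r) = 4 + r + o**2 (l(o, r) = 4 + (o*o + 1*r) = 4 + (o**2 + r) = 4 + (r + o**2) = 4 + r + o**2)
(sqrt(-3 + 2)*6)*(l(z(-4), -1) + F(2)) - 470 = (sqrt(-3 + 2)*6)*((4 - 1 + (-5 - 4)**2) - 3) - 470 = (sqrt(-1)*6)*((4 - 1 + (-9)**2) - 3) - 470 = (I*6)*((4 - 1 + 81) - 3) - 470 = (6*I)*(84 - 3) - 470 = (6*I)*81 - 470 = 486*I - 470 = -470 + 486*I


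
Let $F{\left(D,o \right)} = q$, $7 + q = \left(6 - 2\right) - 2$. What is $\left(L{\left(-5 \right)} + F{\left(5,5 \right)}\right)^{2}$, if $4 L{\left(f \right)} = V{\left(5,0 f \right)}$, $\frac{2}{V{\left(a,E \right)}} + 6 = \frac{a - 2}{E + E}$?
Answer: $25$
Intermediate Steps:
$q = -5$ ($q = -7 + \left(\left(6 - 2\right) - 2\right) = -7 + \left(4 - 2\right) = -7 + 2 = -5$)
$F{\left(D,o \right)} = -5$
$V{\left(a,E \right)} = \frac{2}{-6 + \frac{-2 + a}{2 E}}$ ($V{\left(a,E \right)} = \frac{2}{-6 + \frac{a - 2}{E + E}} = \frac{2}{-6 + \frac{-2 + a}{2 E}}$)
$L{\left(f \right)} = 0$ ($L{\left(f \right)} = \frac{4 \cdot 0 f \frac{1}{-2 + 5 - 12 \cdot 0 f}}{4} = \frac{4 \cdot 0 \frac{1}{-2 + 5 - 0}}{4} = \frac{4 \cdot 0 \frac{1}{-2 + 5 + 0}}{4} = \frac{4 \cdot 0 \cdot \frac{1}{3}}{4} = \frac{1}{4} \cdot 0 = 0$)
$\left(L{\left(-5 \right)} + F{\left(5,5 \right)}\right)^{2} = \left(0 - 5\right)^{2} = \left(-5\right)^{2} = 25$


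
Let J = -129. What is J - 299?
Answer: -428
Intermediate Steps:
J - 299 = -129 - 299 = -428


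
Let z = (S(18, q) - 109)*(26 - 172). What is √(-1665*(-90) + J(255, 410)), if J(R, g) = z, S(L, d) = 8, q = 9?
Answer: 2*√41149 ≈ 405.70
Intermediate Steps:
z = 14746 (z = (8 - 109)*(26 - 172) = -101*(-146) = 14746)
J(R, g) = 14746
√(-1665*(-90) + J(255, 410)) = √(-1665*(-90) + 14746) = √(149850 + 14746) = √164596 = 2*√41149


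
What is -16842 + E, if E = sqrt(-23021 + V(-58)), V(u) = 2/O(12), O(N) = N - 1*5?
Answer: -16842 + 3*I*sqrt(125335)/7 ≈ -16842.0 + 151.73*I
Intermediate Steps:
O(N) = -5 + N (O(N) = N - 5 = -5 + N)
V(u) = 2/7 (V(u) = 2/(-5 + 12) = 2/7)
E = 3*I*sqrt(125335)/7 (E = sqrt(-23021 + 2/7) = sqrt(-161145/7) = 3*I*sqrt(125335)/7 ≈ 151.73*I)
-16842 + E = -16842 + 3*I*sqrt(125335)/7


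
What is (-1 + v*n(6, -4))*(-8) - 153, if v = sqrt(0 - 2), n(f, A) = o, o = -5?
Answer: -145 + 40*I*sqrt(2) ≈ -145.0 + 56.569*I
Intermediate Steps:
n(f, A) = -5
v = I*sqrt(2) (v = sqrt(-2) = I*sqrt(2) ≈ 1.4142*I)
(-1 + v*n(6, -4))*(-8) - 153 = (-1 + (I*sqrt(2))*(-5))*(-8) - 153 = (-1 - 5*I*sqrt(2))*(-8) - 153 = (8 + 40*I*sqrt(2)) - 153 = -145 + 40*I*sqrt(2)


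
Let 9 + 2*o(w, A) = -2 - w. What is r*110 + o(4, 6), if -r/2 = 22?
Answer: -9695/2 ≈ -4847.5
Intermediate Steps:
r = -44 (r = -2*22 = -44)
o(w, A) = -11/2 - w/2 (o(w, A) = -9/2 + (-2 - w)/2 = -9/2 + (-1 - w/2) = -11/2 - w/2)
r*110 + o(4, 6) = -44*110 + (-11/2 - ½*4) = -4840 + (-11/2 - 2) = -4840 - 15/2 = -9695/2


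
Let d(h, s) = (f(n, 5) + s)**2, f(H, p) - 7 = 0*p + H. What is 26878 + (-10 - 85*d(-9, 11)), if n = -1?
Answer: 2303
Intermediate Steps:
f(H, p) = 7 + H (f(H, p) = 7 + (0*p + H) = 7 + (0 + H) = 7 + H)
d(h, s) = (6 + s)**2 (d(h, s) = ((7 - 1) + s)**2 = (6 + s)**2)
26878 + (-10 - 85*d(-9, 11)) = 26878 + (-10 - 85*(6 + 11)**2) = 26878 + (-10 - 85*17**2) = 26878 + (-10 - 85*289) = 26878 + (-10 - 24565) = 26878 - 24575 = 2303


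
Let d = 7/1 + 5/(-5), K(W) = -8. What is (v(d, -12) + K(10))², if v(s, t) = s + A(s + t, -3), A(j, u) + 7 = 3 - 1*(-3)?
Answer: 9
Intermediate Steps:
A(j, u) = -1 (A(j, u) = -7 + (3 - 1*(-3)) = -7 + (3 + 3) = -7 + 6 = -1)
d = 6 (d = 7*1 + 5*(-⅕) = 7 - 1 = 6)
v(s, t) = -1 + s (v(s, t) = s - 1 = -1 + s)
(v(d, -12) + K(10))² = ((-1 + 6) - 8)² = (5 - 8)² = (-3)² = 9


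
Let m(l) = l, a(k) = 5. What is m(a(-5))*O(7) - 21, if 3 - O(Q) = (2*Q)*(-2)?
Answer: 134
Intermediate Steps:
O(Q) = 3 + 4*Q (O(Q) = 3 - 2*Q*(-2) = 3 - (-4)*Q = 3 + 4*Q)
m(a(-5))*O(7) - 21 = 5*(3 + 4*7) - 21 = 5*(3 + 28) - 21 = 5*31 - 21 = 155 - 21 = 134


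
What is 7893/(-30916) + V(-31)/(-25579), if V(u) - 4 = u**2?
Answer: -231728987/790800364 ≈ -0.29303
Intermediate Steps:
V(u) = 4 + u**2
7893/(-30916) + V(-31)/(-25579) = 7893/(-30916) + (4 + (-31)**2)/(-25579) = 7893*(-1/30916) + (4 + 961)*(-1/25579) = -7893/30916 + 965*(-1/25579) = -7893/30916 - 965/25579 = -231728987/790800364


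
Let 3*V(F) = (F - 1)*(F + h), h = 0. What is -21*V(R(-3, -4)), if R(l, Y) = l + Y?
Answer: -392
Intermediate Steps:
R(l, Y) = Y + l
V(F) = F*(-1 + F)/3 (V(F) = ((F - 1)*(F + 0))/3 = ((-1 + F)*F)/3 = (F*(-1 + F))/3 = F*(-1 + F)/3)
-21*V(R(-3, -4)) = -7*(-4 - 3)*(-1 + (-4 - 3)) = -7*(-7)*(-1 - 7) = -7*(-7)*(-8) = -21*56/3 = -392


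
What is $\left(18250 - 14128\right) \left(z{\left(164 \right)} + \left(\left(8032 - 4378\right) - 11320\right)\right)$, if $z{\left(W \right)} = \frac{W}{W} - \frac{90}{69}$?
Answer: $- \frac{726811650}{23} \approx -3.1601 \cdot 10^{7}$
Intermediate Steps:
$z{\left(W \right)} = - \frac{7}{23}$ ($z{\left(W \right)} = 1 - \frac{30}{23} = - \frac{7}{23}$)
$\left(18250 - 14128\right) \left(z{\left(164 \right)} + \left(\left(8032 - 4378\right) - 11320\right)\right) = \left(18250 - 14128\right) \left(- \frac{7}{23} + \left(\left(8032 - 4378\right) - 11320\right)\right) = 4122 \left(- \frac{7}{23} + \left(3654 - 11320\right)\right) = 4122 \left(- \frac{7}{23} - 7666\right) = 4122 \left(- \frac{176325}{23}\right) = - \frac{726811650}{23}$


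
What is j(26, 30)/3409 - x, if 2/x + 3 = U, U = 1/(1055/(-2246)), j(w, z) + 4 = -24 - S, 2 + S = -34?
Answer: 1033754/2635157 ≈ 0.39229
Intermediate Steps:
S = -36 (S = -2 - 34 = -36)
j(w, z) = 8 (j(w, z) = -4 + (-24 - 1*(-36)) = -4 + (-24 + 36) = -4 + 12 = 8)
U = -2246/1055 (U = 1/(1055*(-1/2246)) = 1/(-1055/2246) = -2246/1055 ≈ -2.1289)
x = -2110/5411 (x = 2/(-3 - 2246/1055) = 2/(-5411/1055) = 2*(-1055/5411) = -2110/5411 ≈ -0.38995)
j(26, 30)/3409 - x = 8/3409 - 1*(-2110/5411) = 8*(1/3409) + 2110/5411 = 8/3409 + 2110/5411 = 1033754/2635157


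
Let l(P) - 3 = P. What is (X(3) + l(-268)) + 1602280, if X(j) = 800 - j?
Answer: 1602812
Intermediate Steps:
l(P) = 3 + P
(X(3) + l(-268)) + 1602280 = ((800 - 1*3) + (3 - 268)) + 1602280 = ((800 - 3) - 265) + 1602280 = (797 - 265) + 1602280 = 532 + 1602280 = 1602812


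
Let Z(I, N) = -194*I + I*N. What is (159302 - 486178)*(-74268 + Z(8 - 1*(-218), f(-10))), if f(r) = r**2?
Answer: 31220580512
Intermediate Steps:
(159302 - 486178)*(-74268 + Z(8 - 1*(-218), f(-10))) = (159302 - 486178)*(-74268 + (8 - 1*(-218))*(-194 + (-10)**2)) = -326876*(-74268 + (8 + 218)*(-194 + 100)) = -326876*(-74268 + 226*(-94)) = -326876*(-74268 - 21244) = -326876*(-95512) = 31220580512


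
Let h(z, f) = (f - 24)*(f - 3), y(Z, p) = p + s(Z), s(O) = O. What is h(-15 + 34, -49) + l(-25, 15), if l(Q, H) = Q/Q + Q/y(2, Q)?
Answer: 87356/23 ≈ 3798.1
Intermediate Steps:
y(Z, p) = Z + p (y(Z, p) = p + Z = Z + p)
h(z, f) = (-24 + f)*(-3 + f)
l(Q, H) = 1 + Q/(2 + Q) (l(Q, H) = Q/Q + Q/(2 + Q) = 1 + Q/(2 + Q))
h(-15 + 34, -49) + l(-25, 15) = (72 + (-49)**2 - 27*(-49)) + 2*(1 - 25)/(2 - 25) = (72 + 2401 + 1323) + 2*(-24)/(-23) = 3796 + 2*(-1/23)*(-24) = 3796 + 48/23 = 87356/23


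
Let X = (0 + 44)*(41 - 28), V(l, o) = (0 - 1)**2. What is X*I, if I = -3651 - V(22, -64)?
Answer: -2088944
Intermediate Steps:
V(l, o) = 1 (V(l, o) = (-1)**2 = 1)
X = 572 (X = 44*13 = 572)
I = -3652 (I = -3651 - 1*1 = -3651 - 1 = -3652)
X*I = 572*(-3652) = -2088944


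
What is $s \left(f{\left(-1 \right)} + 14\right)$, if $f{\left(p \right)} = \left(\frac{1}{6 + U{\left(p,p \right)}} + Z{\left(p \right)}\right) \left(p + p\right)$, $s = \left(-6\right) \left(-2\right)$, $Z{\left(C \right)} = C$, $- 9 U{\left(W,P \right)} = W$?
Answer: $\frac{10344}{55} \approx 188.07$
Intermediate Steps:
$U{\left(W,P \right)} = - \frac{W}{9}$
$s = 12$
$f{\left(p \right)} = 2 p \left(p + \frac{1}{6 - \frac{p}{9}}\right)$ ($f{\left(p \right)} = \left(\frac{1}{6 - \frac{p}{9}} + p\right) \left(p + p\right) = \left(p + \frac{1}{6 - \frac{p}{9}}\right) 2 p = 2 p \left(p + \frac{1}{6 - \frac{p}{9}}\right)$)
$s \left(f{\left(-1 \right)} + 14\right) = 12 \left(2 \left(-1\right) \frac{1}{-54 - 1} \left(-9 + \left(-1\right)^{2} - -54\right) + 14\right) = 12 \left(2 \left(-1\right) \frac{1}{-55} \left(-9 + 1 + 54\right) + 14\right) = 12 \left(2 \left(-1\right) \left(- \frac{1}{55}\right) 46 + 14\right) = 12 \left(\frac{92}{55} + 14\right) = 12 \cdot \frac{862}{55} = \frac{10344}{55}$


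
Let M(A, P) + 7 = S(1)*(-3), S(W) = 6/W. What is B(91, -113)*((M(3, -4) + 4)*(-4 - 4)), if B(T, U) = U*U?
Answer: 2145192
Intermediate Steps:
B(T, U) = U²
M(A, P) = -25 (M(A, P) = -7 + (6/1)*(-3) = -7 + (6*1)*(-3) = -7 + 6*(-3) = -7 - 18 = -25)
B(91, -113)*((M(3, -4) + 4)*(-4 - 4)) = (-113)²*((-25 + 4)*(-4 - 4)) = 12769*(-21*(-8)) = 12769*168 = 2145192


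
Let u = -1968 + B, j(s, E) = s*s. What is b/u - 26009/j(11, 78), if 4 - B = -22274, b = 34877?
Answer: -524022673/2457510 ≈ -213.23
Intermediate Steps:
j(s, E) = s²
B = 22278 (B = 4 - 1*(-22274) = 4 + 22274 = 22278)
u = 20310 (u = -1968 + 22278 = 20310)
b/u - 26009/j(11, 78) = 34877/20310 - 26009/(11²) = 34877*(1/20310) - 26009/121 = 34877/20310 - 26009*1/121 = 34877/20310 - 26009/121 = -524022673/2457510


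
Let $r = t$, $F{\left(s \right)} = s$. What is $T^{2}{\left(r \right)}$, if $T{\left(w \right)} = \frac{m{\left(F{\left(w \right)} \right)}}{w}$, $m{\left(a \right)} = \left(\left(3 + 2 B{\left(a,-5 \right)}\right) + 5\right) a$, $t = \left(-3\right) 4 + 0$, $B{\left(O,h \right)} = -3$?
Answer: $4$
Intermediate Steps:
$t = -12$ ($t = -12 + 0 = -12$)
$m{\left(a \right)} = 2 a$ ($m{\left(a \right)} = \left(\left(3 + 2 \left(-3\right)\right) + 5\right) a = \left(\left(3 - 6\right) + 5\right) a = \left(-3 + 5\right) a = 2 a$)
$r = -12$
$T{\left(w \right)} = 2$ ($T{\left(w \right)} = \frac{2 w}{w} = 2$)
$T^{2}{\left(r \right)} = 2^{2} = 4$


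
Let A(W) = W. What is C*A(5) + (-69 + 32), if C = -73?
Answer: -402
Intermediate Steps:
C*A(5) + (-69 + 32) = -73*5 + (-69 + 32) = -365 - 37 = -402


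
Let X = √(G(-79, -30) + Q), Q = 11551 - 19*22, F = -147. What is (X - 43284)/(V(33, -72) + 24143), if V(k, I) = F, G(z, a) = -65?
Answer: -10821/5999 + √2767/11998 ≈ -1.7994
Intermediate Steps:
Q = 11133 (Q = 11551 - 1*418 = 11551 - 418 = 11133)
V(k, I) = -147
X = 2*√2767 (X = √(-65 + 11133) = √11068 = 2*√2767 ≈ 105.20)
(X - 43284)/(V(33, -72) + 24143) = (2*√2767 - 43284)/(-147 + 24143) = (-43284 + 2*√2767)/23996 = (-43284 + 2*√2767)*(1/23996) = -10821/5999 + √2767/11998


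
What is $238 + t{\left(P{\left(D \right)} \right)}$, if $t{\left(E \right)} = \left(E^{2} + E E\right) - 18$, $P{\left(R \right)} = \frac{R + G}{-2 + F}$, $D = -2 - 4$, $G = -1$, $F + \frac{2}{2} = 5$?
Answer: $\frac{489}{2} \approx 244.5$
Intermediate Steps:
$F = 4$ ($F = -1 + 5 = 4$)
$D = -6$
$P{\left(R \right)} = - \frac{1}{2} + \frac{R}{2}$ ($P{\left(R \right)} = \frac{R - 1}{-2 + 4} = \frac{-1 + R}{2} = \left(-1 + R\right) \frac{1}{2} = - \frac{1}{2} + \frac{R}{2}$)
$t{\left(E \right)} = -18 + 2 E^{2}$ ($t{\left(E \right)} = \left(E^{2} + E^{2}\right) - 18 = 2 E^{2} - 18 = -18 + 2 E^{2}$)
$238 + t{\left(P{\left(D \right)} \right)} = 238 - \left(18 - 2 \left(- \frac{1}{2} + \frac{1}{2} \left(-6\right)\right)^{2}\right) = 238 - \left(18 - 2 \left(- \frac{1}{2} - 3\right)^{2}\right) = 238 - \left(18 - 2 \left(- \frac{7}{2}\right)^{2}\right) = 238 + \left(-18 + 2 \cdot \frac{49}{4}\right) = 238 + \left(-18 + \frac{49}{2}\right) = 238 + \frac{13}{2} = \frac{489}{2}$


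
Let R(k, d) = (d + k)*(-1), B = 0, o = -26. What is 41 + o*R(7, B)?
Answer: 223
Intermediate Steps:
R(k, d) = -d - k
41 + o*R(7, B) = 41 - 26*(-1*0 - 1*7) = 41 - 26*(0 - 7) = 41 - 26*(-7) = 41 + 182 = 223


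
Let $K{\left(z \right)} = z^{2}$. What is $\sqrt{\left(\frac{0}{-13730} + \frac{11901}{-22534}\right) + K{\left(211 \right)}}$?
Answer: $\frac{\sqrt{22606656669142}}{22534} \approx 211.0$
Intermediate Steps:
$\sqrt{\left(\frac{0}{-13730} + \frac{11901}{-22534}\right) + K{\left(211 \right)}} = \sqrt{\left(\frac{0}{-13730} + \frac{11901}{-22534}\right) + 211^{2}} = \sqrt{\left(0 \left(- \frac{1}{13730}\right) + 11901 \left(- \frac{1}{22534}\right)\right) + 44521} = \sqrt{\left(0 - \frac{11901}{22534}\right) + 44521} = \sqrt{- \frac{11901}{22534} + 44521} = \sqrt{\frac{1003224313}{22534}} = \frac{\sqrt{22606656669142}}{22534}$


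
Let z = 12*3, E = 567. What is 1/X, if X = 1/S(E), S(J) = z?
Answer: 36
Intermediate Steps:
z = 36
S(J) = 36
X = 1/36 ≈ 0.027778
1/X = 1/(1/36) = 36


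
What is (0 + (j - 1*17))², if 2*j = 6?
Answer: 196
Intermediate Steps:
j = 3 (j = (½)*6 = 3)
(0 + (j - 1*17))² = (0 + (3 - 1*17))² = (0 + (3 - 17))² = (0 - 14)² = (-14)² = 196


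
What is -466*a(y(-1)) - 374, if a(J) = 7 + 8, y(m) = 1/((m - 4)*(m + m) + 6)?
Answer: -7364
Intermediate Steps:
y(m) = 1/(6 + 2*m*(-4 + m)) (y(m) = 1/((-4 + m)*(2*m) + 6) = 1/(2*m*(-4 + m) + 6) = 1/(6 + 2*m*(-4 + m)))
a(J) = 15
-466*a(y(-1)) - 374 = -466*15 - 374 = -6990 - 374 = -7364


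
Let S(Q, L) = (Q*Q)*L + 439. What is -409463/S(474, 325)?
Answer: -409463/73020139 ≈ -0.0056075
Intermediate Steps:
S(Q, L) = 439 + L*Q**2 (S(Q, L) = Q**2*L + 439 = L*Q**2 + 439 = 439 + L*Q**2)
-409463/S(474, 325) = -409463/(439 + 325*474**2) = -409463/(439 + 325*224676) = -409463/(439 + 73019700) = -409463/73020139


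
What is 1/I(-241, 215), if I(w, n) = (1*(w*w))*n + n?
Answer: 1/12487630 ≈ 8.0079e-8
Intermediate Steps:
I(w, n) = n + n*w² (I(w, n) = (1*w²)*n + n = w²*n + n = n*w² + n = n + n*w²)
1/I(-241, 215) = 1/(215*(1 + (-241)²)) = 1/(215*(1 + 58081)) = 1/(215*58082) = 1/12487630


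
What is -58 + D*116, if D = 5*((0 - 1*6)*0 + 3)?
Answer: 1682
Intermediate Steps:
D = 15 (D = 5*((0 - 6)*0 + 3) = 5*(-6*0 + 3) = 5*(0 + 3) = 5*3 = 15)
-58 + D*116 = -58 + 15*116 = -58 + 1740 = 1682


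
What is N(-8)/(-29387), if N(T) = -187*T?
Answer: -1496/29387 ≈ -0.050907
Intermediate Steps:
N(-8)/(-29387) = -187*(-8)/(-29387) = 1496*(-1/29387) = -1496/29387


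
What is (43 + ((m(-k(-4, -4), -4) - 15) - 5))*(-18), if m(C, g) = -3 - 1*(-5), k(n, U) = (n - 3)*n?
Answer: -450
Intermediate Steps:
k(n, U) = n*(-3 + n) (k(n, U) = (-3 + n)*n = n*(-3 + n))
m(C, g) = 2 (m(C, g) = -3 + 5 = 2)
(43 + ((m(-k(-4, -4), -4) - 15) - 5))*(-18) = (43 + ((2 - 15) - 5))*(-18) = (43 + (-13 - 5))*(-18) = (43 - 18)*(-18) = 25*(-18) = -450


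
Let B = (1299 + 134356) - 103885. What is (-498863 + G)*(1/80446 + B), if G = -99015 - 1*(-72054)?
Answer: -671942450013952/40223 ≈ -1.6705e+10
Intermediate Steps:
B = 31770 (B = 135655 - 103885 = 31770)
G = -26961 (G = -99015 + 72054 = -26961)
(-498863 + G)*(1/80446 + B) = (-498863 - 26961)*(1/80446 + 31770) = -525824*(1/80446 + 31770) = -525824*2555769421/80446 = -671942450013952/40223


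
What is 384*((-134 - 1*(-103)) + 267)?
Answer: 90624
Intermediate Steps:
384*((-134 - 1*(-103)) + 267) = 384*((-134 + 103) + 267) = 384*(-31 + 267) = 384*236 = 90624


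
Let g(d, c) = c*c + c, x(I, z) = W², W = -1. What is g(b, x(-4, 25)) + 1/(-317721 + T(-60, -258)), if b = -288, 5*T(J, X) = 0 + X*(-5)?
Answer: 634925/317463 ≈ 2.0000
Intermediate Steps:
T(J, X) = -X (T(J, X) = (0 + X*(-5))/5 = (0 - 5*X)/5 = (-5*X)/5 = -X)
x(I, z) = 1 (x(I, z) = (-1)² = 1)
g(d, c) = c + c² (g(d, c) = c² + c = c + c²)
g(b, x(-4, 25)) + 1/(-317721 + T(-60, -258)) = 1*(1 + 1) + 1/(-317721 - 1*(-258)) = 1*2 + 1/(-317721 + 258) = 2 + 1/(-317463) = 2 - 1/317463 = 634925/317463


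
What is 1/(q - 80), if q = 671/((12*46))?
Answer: -552/43489 ≈ -0.012693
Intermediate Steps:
q = 671/552 ≈ 1.2156
1/(q - 80) = 1/(671/552 - 80) = 1/(-43489/552) = -552/43489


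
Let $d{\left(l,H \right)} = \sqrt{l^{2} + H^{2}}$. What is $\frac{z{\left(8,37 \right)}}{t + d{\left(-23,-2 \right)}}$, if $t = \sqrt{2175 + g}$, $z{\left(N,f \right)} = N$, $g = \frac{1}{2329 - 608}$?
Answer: $\frac{13768}{2 \sqrt{1610501474} + 1721 \sqrt{533}} \approx 0.11474$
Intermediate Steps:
$g = \frac{1}{1721} \approx 0.00058106$
$d{\left(l,H \right)} = \sqrt{H^{2} + l^{2}}$
$t = \frac{2 \sqrt{1610501474}}{1721}$ ($t = \sqrt{2175 + \frac{1}{1721}} = \sqrt{\frac{3743176}{1721}} = \frac{2 \sqrt{1610501474}}{1721} \approx 46.637$)
$\frac{z{\left(8,37 \right)}}{t + d{\left(-23,-2 \right)}} = \frac{8}{\frac{2 \sqrt{1610501474}}{1721} + \sqrt{\left(-2\right)^{2} + \left(-23\right)^{2}}} = \frac{8}{\frac{2 \sqrt{1610501474}}{1721} + \sqrt{4 + 529}} = \frac{8}{\frac{2 \sqrt{1610501474}}{1721} + \sqrt{533}} = \frac{8}{\sqrt{533} + \frac{2 \sqrt{1610501474}}{1721}}$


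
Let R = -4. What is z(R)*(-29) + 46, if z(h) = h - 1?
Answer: 191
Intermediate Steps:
z(h) = -1 + h
z(R)*(-29) + 46 = (-1 - 4)*(-29) + 46 = -5*(-29) + 46 = 145 + 46 = 191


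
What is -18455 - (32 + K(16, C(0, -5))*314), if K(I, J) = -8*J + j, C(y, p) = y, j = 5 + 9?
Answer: -22883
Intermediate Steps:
j = 14
K(I, J) = 14 - 8*J (K(I, J) = -8*J + 14 = 14 - 8*J)
-18455 - (32 + K(16, C(0, -5))*314) = -18455 - (32 + (14 - 8*0)*314) = -18455 - (32 + (14 + 0)*314) = -18455 - (32 + 14*314) = -18455 - (32 + 4396) = -18455 - 1*4428 = -18455 - 4428 = -22883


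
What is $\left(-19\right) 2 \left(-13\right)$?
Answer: $494$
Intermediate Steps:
$\left(-19\right) 2 \left(-13\right) = \left(-38\right) \left(-13\right) = 494$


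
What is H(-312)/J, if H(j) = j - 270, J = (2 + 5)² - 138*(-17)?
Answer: -582/2395 ≈ -0.24301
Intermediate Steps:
J = 2395 (J = 7² + 2346 = 49 + 2346 = 2395)
H(j) = -270 + j
H(-312)/J = (-270 - 312)/2395 = -582*1/2395 = -582/2395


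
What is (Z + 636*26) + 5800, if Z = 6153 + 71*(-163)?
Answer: 16916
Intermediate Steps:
Z = -5420 (Z = 6153 - 11573 = -5420)
(Z + 636*26) + 5800 = (-5420 + 636*26) + 5800 = (-5420 + 16536) + 5800 = 11116 + 5800 = 16916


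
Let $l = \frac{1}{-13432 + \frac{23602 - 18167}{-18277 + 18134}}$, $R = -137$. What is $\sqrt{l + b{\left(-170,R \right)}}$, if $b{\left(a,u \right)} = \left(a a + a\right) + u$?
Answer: $\frac{2 \sqrt{26522071963834195}}{1926211} \approx 169.09$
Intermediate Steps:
$l = - \frac{143}{1926211}$ ($l = \frac{1}{-13432 + \frac{5435}{-143}} = \frac{1}{-13432 + 5435 \left(- \frac{1}{143}\right)} = \frac{1}{-13432 - \frac{5435}{143}} = \frac{1}{- \frac{1926211}{143}} = - \frac{143}{1926211} \approx -7.4239 \cdot 10^{-5}$)
$b{\left(a,u \right)} = a + u + a^{2}$ ($b{\left(a,u \right)} = \left(a^{2} + a\right) + u = \left(a + a^{2}\right) + u = a + u + a^{2}$)
$\sqrt{l + b{\left(-170,R \right)}} = \sqrt{- \frac{143}{1926211} - \left(307 - 28900\right)} = \sqrt{- \frac{143}{1926211} - -28593} = \sqrt{- \frac{143}{1926211} + 28593} = \sqrt{\frac{55076150980}{1926211}} = \frac{2 \sqrt{26522071963834195}}{1926211}$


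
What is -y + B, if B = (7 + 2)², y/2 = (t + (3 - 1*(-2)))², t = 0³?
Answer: 31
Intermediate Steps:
t = 0
y = 50 (y = 2*(0 + (3 - 1*(-2)))² = 2*(0 + (3 + 2))² = 2*(0 + 5)² = 2*5² = 2*25 = 50)
B = 81 (B = 9² = 81)
-y + B = -1*50 + 81 = -50 + 81 = 31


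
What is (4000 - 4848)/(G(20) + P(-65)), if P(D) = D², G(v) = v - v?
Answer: -848/4225 ≈ -0.20071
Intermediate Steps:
G(v) = 0
(4000 - 4848)/(G(20) + P(-65)) = (4000 - 4848)/(0 + (-65)²) = -848/(0 + 4225) = -848/4225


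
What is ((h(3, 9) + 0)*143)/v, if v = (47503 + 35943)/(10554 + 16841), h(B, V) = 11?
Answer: 3917485/7586 ≈ 516.41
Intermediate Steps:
v = 83446/27395 ≈ 3.0460
((h(3, 9) + 0)*143)/v = ((11 + 0)*143)/(83446/27395) = (11*143)*(27395/83446) = 1573*(27395/83446) = 3917485/7586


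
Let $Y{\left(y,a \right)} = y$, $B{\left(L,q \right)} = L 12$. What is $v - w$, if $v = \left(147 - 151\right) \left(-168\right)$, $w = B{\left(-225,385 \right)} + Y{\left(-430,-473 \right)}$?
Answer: $3802$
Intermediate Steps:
$B{\left(L,q \right)} = 12 L$
$w = -3130$ ($w = 12 \left(-225\right) - 430 = -2700 - 430 = -3130$)
$v = 672$ ($v = \left(-4\right) \left(-168\right) = 672$)
$v - w = 672 - -3130 = 672 + 3130 = 3802$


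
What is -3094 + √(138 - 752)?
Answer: -3094 + I*√614 ≈ -3094.0 + 24.779*I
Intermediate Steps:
-3094 + √(138 - 752) = -3094 + √(-614) = -3094 + I*√614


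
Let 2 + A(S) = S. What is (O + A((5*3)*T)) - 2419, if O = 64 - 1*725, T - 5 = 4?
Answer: -2947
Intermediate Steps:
T = 9 (T = 5 + 4 = 9)
A(S) = -2 + S
O = -661 (O = 64 - 725 = -661)
(O + A((5*3)*T)) - 2419 = (-661 + (-2 + (5*3)*9)) - 2419 = (-661 + (-2 + 15*9)) - 2419 = (-661 + (-2 + 135)) - 2419 = (-661 + 133) - 2419 = -528 - 2419 = -2947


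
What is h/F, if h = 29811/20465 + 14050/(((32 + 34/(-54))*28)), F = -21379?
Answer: -4235197713/5188126804630 ≈ -0.00081632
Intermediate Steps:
h = 4235197713/242673970 (h = 29811*(1/20465) + 14050/(((32 + 34*(-1/54))*28)) = 29811/20465 + 14050/(((32 - 17/27)*28)) = 29811/20465 + 14050/(((847/27)*28)) = 29811/20465 + 14050/(23716/27) = 29811/20465 + 14050*(27/23716) = 29811/20465 + 189675/11858 = 4235197713/242673970 ≈ 17.452)
h/F = (4235197713/242673970)/(-21379) = (4235197713/242673970)*(-1/21379) = -4235197713/5188126804630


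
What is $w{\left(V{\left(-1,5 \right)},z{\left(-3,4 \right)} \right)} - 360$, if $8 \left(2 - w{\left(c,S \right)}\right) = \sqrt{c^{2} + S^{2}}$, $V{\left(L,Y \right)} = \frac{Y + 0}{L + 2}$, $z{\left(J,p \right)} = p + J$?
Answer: $-358 - \frac{\sqrt{26}}{8} \approx -358.64$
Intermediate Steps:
$z{\left(J,p \right)} = J + p$
$V{\left(L,Y \right)} = \frac{Y}{2 + L}$
$w{\left(c,S \right)} = 2 - \frac{\sqrt{S^{2} + c^{2}}}{8}$ ($w{\left(c,S \right)} = 2 - \frac{\sqrt{c^{2} + S^{2}}}{8} = 2 - \frac{\sqrt{S^{2} + c^{2}}}{8}$)
$w{\left(V{\left(-1,5 \right)},z{\left(-3,4 \right)} \right)} - 360 = \left(2 - \frac{\sqrt{\left(-3 + 4\right)^{2} + \left(\frac{5}{2 - 1}\right)^{2}}}{8}\right) - 360 = \left(2 - \frac{\sqrt{1^{2} + \left(\frac{5}{1}\right)^{2}}}{8}\right) - 360 = \left(2 - \frac{\sqrt{1 + \left(5 \cdot 1\right)^{2}}}{8}\right) - 360 = \left(2 - \frac{\sqrt{1 + 5^{2}}}{8}\right) - 360 = \left(2 - \frac{\sqrt{1 + 25}}{8}\right) - 360 = \left(2 - \frac{\sqrt{26}}{8}\right) - 360 = -358 - \frac{\sqrt{26}}{8}$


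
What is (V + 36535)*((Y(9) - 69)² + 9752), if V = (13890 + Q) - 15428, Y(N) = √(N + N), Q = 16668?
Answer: 750744115 - 21389310*√2 ≈ 7.2049e+8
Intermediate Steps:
Y(N) = √2*√N (Y(N) = √(2*N) = √2*√N)
V = 15130 (V = (13890 + 16668) - 15428 = 30558 - 15428 = 15130)
(V + 36535)*((Y(9) - 69)² + 9752) = (15130 + 36535)*((√2*√9 - 69)² + 9752) = 51665*((√2*3 - 69)² + 9752) = 51665*((3*√2 - 69)² + 9752) = 51665*((-69 + 3*√2)² + 9752) = 51665*(9752 + (-69 + 3*√2)²) = 503837080 + 51665*(-69 + 3*√2)²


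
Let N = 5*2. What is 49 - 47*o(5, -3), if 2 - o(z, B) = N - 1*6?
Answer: 143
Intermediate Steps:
N = 10
o(z, B) = -2 (o(z, B) = 2 - (10 - 1*6) = 2 - (10 - 6) = 2 - 1*4 = 2 - 4 = -2)
49 - 47*o(5, -3) = 49 - 47*(-2) = 49 + 94 = 143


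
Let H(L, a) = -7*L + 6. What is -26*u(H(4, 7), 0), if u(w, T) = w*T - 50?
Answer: 1300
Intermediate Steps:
H(L, a) = 6 - 7*L
u(w, T) = -50 + T*w (u(w, T) = T*w - 50 = -50 + T*w)
-26*u(H(4, 7), 0) = -26*(-50 + 0*(6 - 7*4)) = -26*(-50 + 0*(6 - 28)) = -26*(-50 + 0*(-22)) = -26*(-50 + 0) = -26*(-50) = 1300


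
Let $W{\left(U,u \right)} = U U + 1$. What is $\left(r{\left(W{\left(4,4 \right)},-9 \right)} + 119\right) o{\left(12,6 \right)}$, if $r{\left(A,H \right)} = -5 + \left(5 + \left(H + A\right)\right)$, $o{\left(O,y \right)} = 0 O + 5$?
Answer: $635$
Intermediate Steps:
$o{\left(O,y \right)} = 5$ ($o{\left(O,y \right)} = 0 + 5 = 5$)
$W{\left(U,u \right)} = 1 + U^{2}$ ($W{\left(U,u \right)} = U^{2} + 1 = 1 + U^{2}$)
$r{\left(A,H \right)} = A + H$ ($r{\left(A,H \right)} = -5 + \left(5 + \left(A + H\right)\right) = -5 + \left(5 + A + H\right) = A + H$)
$\left(r{\left(W{\left(4,4 \right)},-9 \right)} + 119\right) o{\left(12,6 \right)} = \left(\left(\left(1 + 4^{2}\right) - 9\right) + 119\right) 5 = \left(\left(\left(1 + 16\right) - 9\right) + 119\right) 5 = \left(\left(17 - 9\right) + 119\right) 5 = \left(8 + 119\right) 5 = 127 \cdot 5 = 635$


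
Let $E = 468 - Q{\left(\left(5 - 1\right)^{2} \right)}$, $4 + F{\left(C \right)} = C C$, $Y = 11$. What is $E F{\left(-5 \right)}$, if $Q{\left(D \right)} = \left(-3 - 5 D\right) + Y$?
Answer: $11340$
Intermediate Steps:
$Q{\left(D \right)} = 8 - 5 D$ ($Q{\left(D \right)} = \left(-3 - 5 D\right) + 11 = 8 - 5 D$)
$F{\left(C \right)} = -4 + C^{2}$ ($F{\left(C \right)} = -4 + C C = -4 + C^{2}$)
$E = 540$ ($E = 468 - \left(8 - 5 \left(5 - 1\right)^{2}\right) = 468 - \left(8 - 5 \cdot 4^{2}\right) = 468 - \left(8 - 80\right) = 468 - -72 = 468 + 72 = 540$)
$E F{\left(-5 \right)} = 540 \left(-4 + \left(-5\right)^{2}\right) = 540 \left(-4 + 25\right) = 540 \cdot 21 = 11340$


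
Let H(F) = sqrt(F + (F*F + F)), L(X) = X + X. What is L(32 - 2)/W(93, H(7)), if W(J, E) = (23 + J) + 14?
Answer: 6/13 ≈ 0.46154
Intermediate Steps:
L(X) = 2*X
H(F) = sqrt(F**2 + 2*F) (H(F) = sqrt(F + (F**2 + F)) = sqrt(F + (F + F**2)) = sqrt(F**2 + 2*F))
W(J, E) = 37 + J
L(32 - 2)/W(93, H(7)) = (2*(32 - 2))/(37 + 93) = (2*30)/130 = 60*(1/130) = 6/13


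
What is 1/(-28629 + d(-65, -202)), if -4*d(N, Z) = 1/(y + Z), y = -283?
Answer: -1940/55540259 ≈ -3.4930e-5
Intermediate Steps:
d(N, Z) = -1/(4*(-283 + Z))
1/(-28629 + d(-65, -202)) = 1/(-28629 - 1/(-1132 + 4*(-202))) = 1/(-28629 - 1/(-1132 - 808)) = 1/(-28629 - 1/(-1940)) = 1/(-28629 - 1*(-1/1940)) = 1/(-28629 + 1/1940) = 1/(-55540259/1940) = -1940/55540259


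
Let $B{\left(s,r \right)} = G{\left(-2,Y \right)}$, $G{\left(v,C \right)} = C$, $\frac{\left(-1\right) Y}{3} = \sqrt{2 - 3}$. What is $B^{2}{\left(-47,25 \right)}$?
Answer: $-9$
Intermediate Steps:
$Y = - 3 i$ ($Y = - 3 \sqrt{2 - 3} = - 3 \sqrt{-1} = - 3 i \approx - 3.0 i$)
$B{\left(s,r \right)} = - 3 i$
$B^{2}{\left(-47,25 \right)} = \left(- 3 i\right)^{2} = -9$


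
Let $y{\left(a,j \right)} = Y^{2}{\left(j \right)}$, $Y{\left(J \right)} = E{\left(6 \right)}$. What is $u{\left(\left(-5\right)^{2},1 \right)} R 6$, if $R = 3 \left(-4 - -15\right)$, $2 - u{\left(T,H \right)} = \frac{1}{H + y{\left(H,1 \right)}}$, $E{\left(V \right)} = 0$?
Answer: $198$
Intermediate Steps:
$Y{\left(J \right)} = 0$
$y{\left(a,j \right)} = 0$ ($y{\left(a,j \right)} = 0^{2} = 0$)
$u{\left(T,H \right)} = 2 - \frac{1}{H}$ ($u{\left(T,H \right)} = 2 - \frac{1}{H + 0} = 2 - \frac{1}{H}$)
$R = 33$ ($R = 3 \left(-4 + 15\right) = 3 \cdot 11 = 33$)
$u{\left(\left(-5\right)^{2},1 \right)} R 6 = \left(2 - 1^{-1}\right) 33 \cdot 6 = \left(2 - 1\right) 33 \cdot 6 = 1 \cdot 33 \cdot 6 = 33 \cdot 6 = 198$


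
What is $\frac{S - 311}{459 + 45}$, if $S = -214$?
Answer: $- \frac{25}{24} \approx -1.0417$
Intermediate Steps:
$\frac{S - 311}{459 + 45} = \frac{-214 - 311}{459 + 45} = - \frac{525}{504} = \left(-525\right) \frac{1}{504} = - \frac{25}{24}$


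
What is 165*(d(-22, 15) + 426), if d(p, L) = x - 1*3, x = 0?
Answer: 69795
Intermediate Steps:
d(p, L) = -3 (d(p, L) = 0 - 1*3 = 0 - 3 = -3)
165*(d(-22, 15) + 426) = 165*(-3 + 426) = 165*423 = 69795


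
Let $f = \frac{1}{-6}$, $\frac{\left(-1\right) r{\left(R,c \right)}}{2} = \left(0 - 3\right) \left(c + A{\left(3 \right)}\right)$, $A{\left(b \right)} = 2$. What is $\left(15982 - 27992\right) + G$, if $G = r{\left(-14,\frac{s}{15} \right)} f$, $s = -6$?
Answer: $- \frac{60058}{5} \approx -12012.0$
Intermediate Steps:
$r{\left(R,c \right)} = 12 + 6 c$ ($r{\left(R,c \right)} = - 2 \left(0 - 3\right) \left(c + 2\right) = - 2 \left(- 3 \left(2 + c\right)\right) = - 2 \left(-6 - 3 c\right) = 12 + 6 c$)
$f = - \frac{1}{6} \approx -0.16667$
$G = - \frac{8}{5}$ ($G = \left(12 + 6 \left(- \frac{6}{15}\right)\right) \left(- \frac{1}{6}\right) = \left(12 + 6 \left(\left(-6\right) \frac{1}{15}\right)\right) \left(- \frac{1}{6}\right) = \left(12 + 6 \left(- \frac{2}{5}\right)\right) \left(- \frac{1}{6}\right) = \left(12 - \frac{12}{5}\right) \left(- \frac{1}{6}\right) = \frac{48}{5} \left(- \frac{1}{6}\right) = - \frac{8}{5} \approx -1.6$)
$\left(15982 - 27992\right) + G = \left(15982 - 27992\right) - \frac{8}{5} = -12010 - \frac{8}{5} = - \frac{60058}{5}$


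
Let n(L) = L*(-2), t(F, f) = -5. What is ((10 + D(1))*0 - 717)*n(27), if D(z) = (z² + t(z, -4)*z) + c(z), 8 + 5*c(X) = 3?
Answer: 38718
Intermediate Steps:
c(X) = -1 (c(X) = -8/5 + (⅕)*3 = -8/5 + ⅗ = -1)
n(L) = -2*L
D(z) = -1 + z² - 5*z (D(z) = (z² - 5*z) - 1 = -1 + z² - 5*z)
((10 + D(1))*0 - 717)*n(27) = ((10 + (-1 + 1² - 5*1))*0 - 717)*(-2*27) = ((10 + (-1 + 1 - 5))*0 - 717)*(-54) = ((10 - 5)*0 - 717)*(-54) = (5*0 - 717)*(-54) = (0 - 717)*(-54) = -717*(-54) = 38718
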